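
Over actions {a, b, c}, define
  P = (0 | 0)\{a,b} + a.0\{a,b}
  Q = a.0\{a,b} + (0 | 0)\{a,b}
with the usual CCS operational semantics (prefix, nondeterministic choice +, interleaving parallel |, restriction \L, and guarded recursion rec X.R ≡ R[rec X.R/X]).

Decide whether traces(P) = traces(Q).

traces(P) = traces(Q)

Reachable graph of P (2 states):
  u0 = (0 | 0)\{a,b} + a.0\{a,b} :: -a-> u1
  u1 = 0\{a,b} :: stopped
Reachable graph of Q (2 states):
  v0 = a.0\{a,b} + (0 | 0)\{a,b} :: -a-> v1
  v1 = 0\{a,b} :: stopped
Coarsest stable partition (strong bisimilarity classes):
  B0 = {u0, v0}
  B1 = {u1, v1}
u0 ∈ B0, v0 ∈ B0 → same block
Bisimilar ⇒ trace-equivalent.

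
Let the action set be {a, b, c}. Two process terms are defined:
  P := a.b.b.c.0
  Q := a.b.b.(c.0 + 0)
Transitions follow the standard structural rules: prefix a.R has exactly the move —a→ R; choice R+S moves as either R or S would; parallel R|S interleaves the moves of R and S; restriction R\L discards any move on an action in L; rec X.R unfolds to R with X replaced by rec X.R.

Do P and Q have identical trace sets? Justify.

LTS(P): 5 reachable states
  u0 = a.b.b.c.0 → ··a··> u1
  u1 = b.b.c.0 → ··b··> u2
  u2 = b.c.0 → ··b··> u3
  u3 = c.0 → ··c··> u4
  u4 = 0 → ·
LTS(Q): 5 reachable states
  v0 = a.b.b.(c.0 + 0) → ··a··> v1
  v1 = b.b.(c.0 + 0) → ··b··> v2
  v2 = b.(c.0 + 0) → ··b··> v3
  v3 = c.0 + 0 → ··c··> v4
  v4 = 0 → ·
Partition-refinement fixed point:
  B0 = {u0, v0}
  B1 = {u1, v1}
  B2 = {u2, v2}
  B3 = {u3, v3}
  B4 = {u4, v4}
u0 ∈ B0, v0 ∈ B0 → same block
Bisimilar ⇒ trace-equivalent.

YES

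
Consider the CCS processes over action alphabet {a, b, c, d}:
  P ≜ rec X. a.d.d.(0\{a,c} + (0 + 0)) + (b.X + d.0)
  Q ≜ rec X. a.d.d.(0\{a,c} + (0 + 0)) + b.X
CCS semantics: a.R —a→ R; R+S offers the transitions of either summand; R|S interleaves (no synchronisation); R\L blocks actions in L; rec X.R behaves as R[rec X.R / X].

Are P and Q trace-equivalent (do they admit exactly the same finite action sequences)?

LTS(P): 5 reachable states
  p0 = rec X. a.d.d.(0\{a,c} + (0 + 0)) + (b.X + d.0) ⊢ --a--▸ p1, --b--▸ p0, --d--▸ p2
  p1 = d.d.(0\{a,c} + (0 + 0)) ⊢ --d--▸ p3
  p2 = 0 ⊢ deadlocked
  p3 = d.(0\{a,c} + (0 + 0)) ⊢ --d--▸ p4
  p4 = 0\{a,c} + (0 + 0) ⊢ deadlocked
LTS(Q): 4 reachable states
  q0 = rec X. a.d.d.(0\{a,c} + (0 + 0)) + b.X ⊢ --a--▸ q1, --b--▸ q0
  q1 = d.d.(0\{a,c} + (0 + 0)) ⊢ --d--▸ q2
  q2 = d.(0\{a,c} + (0 + 0)) ⊢ --d--▸ q3
  q3 = 0\{a,c} + (0 + 0) ⊢ deadlocked
Trace ⟨d⟩ through P, begin at {p0}:
  [1] d ⇒ {p2}
  ✓ P
Trace ⟨d⟩ through Q, begin at {q0}:
  [1] d ⇒ ∅  — Q cannot continue

traces(P) ≠ traces(Q) — witness ⟨d⟩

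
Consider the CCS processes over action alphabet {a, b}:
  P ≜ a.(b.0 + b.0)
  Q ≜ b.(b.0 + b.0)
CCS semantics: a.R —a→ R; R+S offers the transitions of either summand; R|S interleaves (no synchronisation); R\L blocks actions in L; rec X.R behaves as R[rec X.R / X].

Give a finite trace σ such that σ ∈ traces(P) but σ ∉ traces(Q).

a

Reachable graph of P (3 states):
  s0 = a.(b.0 + b.0) has moves -a-> s1
  s1 = b.0 + b.0 has moves -b-> s2
  s2 = 0 has moves stopped
Reachable graph of Q (3 states):
  t0 = b.(b.0 + b.0) has moves -b-> t1
  t1 = b.0 + b.0 has moves -b-> t2
  t2 = 0 has moves stopped
Run σ = ⟨a⟩ on P: start {s0}
  [1] a ⇒ {s1}
  ✓ P
Run σ = ⟨a⟩ on Q: start {t0}
  [1] a ⇒ ∅  — Q cannot continue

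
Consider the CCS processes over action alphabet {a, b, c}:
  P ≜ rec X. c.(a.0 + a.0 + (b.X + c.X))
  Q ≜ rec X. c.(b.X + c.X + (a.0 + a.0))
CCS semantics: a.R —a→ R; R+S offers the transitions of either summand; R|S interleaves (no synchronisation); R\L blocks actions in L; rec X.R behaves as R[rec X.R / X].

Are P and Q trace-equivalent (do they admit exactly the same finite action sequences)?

trace-equivalent

Reachable graph of P (3 states):
  p0 = rec X. c.(a.0 + a.0 + (b.X + c.X)) ⊢ =c=> p1
  p1 = a.0 + a.0 + (b.(rec X. c.(a.0 + a.0 + (b.X + c.X))) + c.(rec X. c.(a.0 + a.0 + (b.X + c.X)))) ⊢ =a=> p2, =b=> p0, =c=> p0
  p2 = 0 ⊢ (no moves)
Reachable graph of Q (3 states):
  q0 = rec X. c.(b.X + c.X + (a.0 + a.0)) ⊢ =c=> q1
  q1 = b.(rec X. c.(b.X + c.X + (a.0 + a.0))) + c.(rec X. c.(b.X + c.X + (a.0 + a.0))) + (a.0 + a.0) ⊢ =a=> q2, =b=> q0, =c=> q0
  q2 = 0 ⊢ (no moves)
Partition-refinement fixed point:
  B0 = {p0, q0}
  B1 = {p1, q1}
  B2 = {p2, q2}
p0 ∈ B0, q0 ∈ B0 → same block
Bisimilar ⇒ trace-equivalent.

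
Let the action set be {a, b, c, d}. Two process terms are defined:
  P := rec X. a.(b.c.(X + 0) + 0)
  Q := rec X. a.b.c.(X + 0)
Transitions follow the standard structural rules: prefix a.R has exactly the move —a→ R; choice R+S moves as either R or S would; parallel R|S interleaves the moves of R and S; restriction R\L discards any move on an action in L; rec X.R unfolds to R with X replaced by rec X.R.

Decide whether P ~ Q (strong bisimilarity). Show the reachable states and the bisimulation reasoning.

P ~ Q

LTS(P): 4 reachable states
  u0 = rec X. a.(b.c.(X + 0) + 0) has moves ··a··> u1
  u1 = b.c.((rec X. a.(b.c.(X + 0) + 0)) + 0) + 0 has moves ··b··> u2
  u2 = c.((rec X. a.(b.c.(X + 0) + 0)) + 0) has moves ··c··> u3
  u3 = (rec X. a.(b.c.(X + 0) + 0)) + 0 has moves ··a··> u1
LTS(Q): 4 reachable states
  v0 = rec X. a.b.c.(X + 0) has moves ··a··> v1
  v1 = b.c.((rec X. a.b.c.(X + 0)) + 0) has moves ··b··> v2
  v2 = c.((rec X. a.b.c.(X + 0)) + 0) has moves ··c··> v3
  v3 = (rec X. a.b.c.(X + 0)) + 0 has moves ··a··> v1
Partition-refinement fixed point:
  B0 = {u0, u3, v0, v3}
  B1 = {u1, v1}
  B2 = {u2, v2}
u0 ∈ B0, v0 ∈ B0 → same block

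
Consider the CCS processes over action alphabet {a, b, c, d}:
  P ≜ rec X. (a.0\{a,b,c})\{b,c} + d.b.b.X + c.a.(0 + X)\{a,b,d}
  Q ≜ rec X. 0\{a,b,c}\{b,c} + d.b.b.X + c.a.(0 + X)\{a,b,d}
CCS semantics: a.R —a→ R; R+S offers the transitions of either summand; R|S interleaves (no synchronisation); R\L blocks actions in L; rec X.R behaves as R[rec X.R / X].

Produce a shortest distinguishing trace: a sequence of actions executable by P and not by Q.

LTS(P): 7 reachable states
  p0 = rec X. (a.0\{a,b,c})\{b,c} + d.b.b.X + c.a.(0 + X)\{a,b,d} → —a→ p1, —c→ p2, —d→ p3
  p1 = 0\{a,b,c}\{b,c} → (no moves)
  p2 = a.(0 + (rec X. (a.0\{a,b,c})\{b,c} + d.b.b.X + c.a.(0 + X)\{a,b,d}))\{a,b,d} → —a→ p4
  p3 = b.b.(rec X. (a.0\{a,b,c})\{b,c} + d.b.b.X + c.a.(0 + X)\{a,b,d}) → —b→ p5
  p4 = (0 + (rec X. (a.0\{a,b,c})\{b,c} + d.b.b.X + c.a.(0 + X)\{a,b,d}))\{a,b,d} → —c→ p6
  p5 = b.(rec X. (a.0\{a,b,c})\{b,c} + d.b.b.X + c.a.(0 + X)\{a,b,d}) → —b→ p0
  p6 = (a.(0 + (rec X. (a.0\{a,b,c})\{b,c} + d.b.b.X + c.a.(0 + X)\{a,b,d}))\{a,b,d})\{a,b,d} → (no moves)
LTS(Q): 6 reachable states
  q0 = rec X. 0\{a,b,c}\{b,c} + d.b.b.X + c.a.(0 + X)\{a,b,d} → —c→ q1, —d→ q2
  q1 = a.(0 + (rec X. 0\{a,b,c}\{b,c} + d.b.b.X + c.a.(0 + X)\{a,b,d}))\{a,b,d} → —a→ q3
  q2 = b.b.(rec X. 0\{a,b,c}\{b,c} + d.b.b.X + c.a.(0 + X)\{a,b,d}) → —b→ q4
  q3 = (0 + (rec X. 0\{a,b,c}\{b,c} + d.b.b.X + c.a.(0 + X)\{a,b,d}))\{a,b,d} → —c→ q5
  q4 = b.(rec X. 0\{a,b,c}\{b,c} + d.b.b.X + c.a.(0 + X)\{a,b,d}) → —b→ q0
  q5 = (a.(0 + (rec X. 0\{a,b,c}\{b,c} + d.b.b.X + c.a.(0 + X)\{a,b,d}))\{a,b,d})\{a,b,d} → (no moves)
Executing a from P (initial set {p0}):
  [1] a ⇒ {p1}
  ✓ P
Executing a from Q (initial set {q0}):
  [1] a ⇒ no successor for Q

a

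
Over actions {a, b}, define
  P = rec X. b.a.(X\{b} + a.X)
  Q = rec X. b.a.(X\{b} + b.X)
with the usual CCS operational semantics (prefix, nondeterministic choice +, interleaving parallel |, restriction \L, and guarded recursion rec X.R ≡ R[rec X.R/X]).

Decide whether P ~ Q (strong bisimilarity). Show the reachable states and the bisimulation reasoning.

P ≁ Q

LTS(P): 3 reachable states
  m0 = rec X. b.a.(X\{b} + a.X) → -b-> m1
  m1 = a.((rec X. b.a.(X\{b} + a.X))\{b} + a.(rec X. b.a.(X\{b} + a.X))) → -a-> m2
  m2 = (rec X. b.a.(X\{b} + a.X))\{b} + a.(rec X. b.a.(X\{b} + a.X)) → -a-> m0
LTS(Q): 3 reachable states
  n0 = rec X. b.a.(X\{b} + b.X) → -b-> n1
  n1 = a.((rec X. b.a.(X\{b} + b.X))\{b} + b.(rec X. b.a.(X\{b} + b.X))) → -a-> n2
  n2 = (rec X. b.a.(X\{b} + b.X))\{b} + b.(rec X. b.a.(X\{b} + b.X)) → -b-> n0
Coarsest stable partition (strong bisimilarity classes):
  B0 = {m0}
  B1 = {m1}
  B2 = {m2}
  B3 = {n0}
  B4 = {n1}
  B5 = {n2}
m0 ∈ B0, n0 ∈ B3 → different blocks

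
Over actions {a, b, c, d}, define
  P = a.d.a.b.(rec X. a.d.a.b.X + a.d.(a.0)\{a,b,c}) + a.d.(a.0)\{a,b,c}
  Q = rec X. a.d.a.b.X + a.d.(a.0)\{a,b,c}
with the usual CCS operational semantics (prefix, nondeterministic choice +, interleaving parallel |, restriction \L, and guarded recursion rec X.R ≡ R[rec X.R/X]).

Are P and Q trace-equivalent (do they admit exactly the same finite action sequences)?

P's transition system — 7 states:
  m0 = a.d.a.b.(rec X. a.d.a.b.X + a.d.(a.0)\{a,b,c}) + a.d.(a.0)\{a,b,c} :: =a=> m1, =a=> m2
  m1 = d.(a.0)\{a,b,c} :: =d=> m3
  m2 = d.a.b.(rec X. a.d.a.b.X + a.d.(a.0)\{a,b,c}) :: =d=> m4
  m3 = (a.0)\{a,b,c} :: (no moves)
  m4 = a.b.(rec X. a.d.a.b.X + a.d.(a.0)\{a,b,c}) :: =a=> m5
  m5 = b.(rec X. a.d.a.b.X + a.d.(a.0)\{a,b,c}) :: =b=> m6
  m6 = rec X. a.d.a.b.X + a.d.(a.0)\{a,b,c} :: =a=> m1, =a=> m2
Q's transition system — 6 states:
  n0 = rec X. a.d.a.b.X + a.d.(a.0)\{a,b,c} :: =a=> n1, =a=> n2
  n1 = d.(a.0)\{a,b,c} :: =d=> n3
  n2 = d.a.b.(rec X. a.d.a.b.X + a.d.(a.0)\{a,b,c}) :: =d=> n4
  n3 = (a.0)\{a,b,c} :: (no moves)
  n4 = a.b.(rec X. a.d.a.b.X + a.d.(a.0)\{a,b,c}) :: =a=> n5
  n5 = b.(rec X. a.d.a.b.X + a.d.(a.0)\{a,b,c}) :: =b=> n0
Partition-refinement fixed point:
  B0 = {m0, m6, n0}
  B1 = {m1, n1}
  B2 = {m3, n3}
  B3 = {m2, n2}
  B4 = {m4, n4}
  B5 = {m5, n5}
m0 ∈ B0, n0 ∈ B0 → same block
Bisimilar ⇒ trace-equivalent.

trace-equivalent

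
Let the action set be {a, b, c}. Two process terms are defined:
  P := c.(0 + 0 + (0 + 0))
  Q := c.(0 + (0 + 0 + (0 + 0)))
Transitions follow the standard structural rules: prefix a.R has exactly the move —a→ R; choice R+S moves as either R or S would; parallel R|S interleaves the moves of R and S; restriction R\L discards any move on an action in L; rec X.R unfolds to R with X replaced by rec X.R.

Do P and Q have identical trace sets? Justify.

LTS(P): 2 reachable states
  s0 = c.(0 + 0 + (0 + 0)) | -c-> s1
  s1 = 0 + 0 + (0 + 0) | stopped
LTS(Q): 2 reachable states
  t0 = c.(0 + (0 + 0 + (0 + 0))) | -c-> t1
  t1 = 0 + (0 + 0 + (0 + 0)) | stopped
Partition-refinement fixed point:
  B0 = {s0, t0}
  B1 = {s1, t1}
s0 ∈ B0, t0 ∈ B0 → same block
Bisimilar ⇒ trace-equivalent.

traces(P) = traces(Q)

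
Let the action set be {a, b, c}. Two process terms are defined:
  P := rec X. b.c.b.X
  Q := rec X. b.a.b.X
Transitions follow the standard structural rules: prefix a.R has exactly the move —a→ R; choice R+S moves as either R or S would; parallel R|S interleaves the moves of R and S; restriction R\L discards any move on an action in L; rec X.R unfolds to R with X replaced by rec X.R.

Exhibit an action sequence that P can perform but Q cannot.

LTS(P): 3 reachable states
  s0 = rec X. b.c.b.X | —b→ s1
  s1 = c.b.(rec X. b.c.b.X) | —c→ s2
  s2 = b.(rec X. b.c.b.X) | —b→ s0
LTS(Q): 3 reachable states
  t0 = rec X. b.a.b.X | —b→ t1
  t1 = a.b.(rec X. b.a.b.X) | —a→ t2
  t2 = b.(rec X. b.a.b.X) | —b→ t0
Executing bc from P (initial set {s0}):
  [1] b ⇒ {s1}
  [2] c ⇒ {s2}
  P completes σ.
Executing bc from Q (initial set {t0}):
  [1] b ⇒ {t1}
  [2] c ⇒ ∅ (Q stuck)

bc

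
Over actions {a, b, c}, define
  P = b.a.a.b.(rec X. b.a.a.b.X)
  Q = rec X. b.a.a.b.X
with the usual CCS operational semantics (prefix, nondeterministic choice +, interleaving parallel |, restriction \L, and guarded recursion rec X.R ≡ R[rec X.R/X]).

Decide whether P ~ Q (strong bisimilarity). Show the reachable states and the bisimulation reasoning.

bisimilar

P's transition system — 5 states:
  m0 = b.a.a.b.(rec X. b.a.a.b.X) has moves —b→ m1
  m1 = a.a.b.(rec X. b.a.a.b.X) has moves —a→ m2
  m2 = a.b.(rec X. b.a.a.b.X) has moves —a→ m3
  m3 = b.(rec X. b.a.a.b.X) has moves —b→ m4
  m4 = rec X. b.a.a.b.X has moves —b→ m1
Q's transition system — 4 states:
  n0 = rec X. b.a.a.b.X has moves —b→ n1
  n1 = a.a.b.(rec X. b.a.a.b.X) has moves —a→ n2
  n2 = a.b.(rec X. b.a.a.b.X) has moves —a→ n3
  n3 = b.(rec X. b.a.a.b.X) has moves —b→ n0
Bisimilarity quotient blocks:
  B0 = {m0, m4, n0}
  B1 = {m1, n1}
  B2 = {m2, n2}
  B3 = {m3, n3}
m0 ∈ B0, n0 ∈ B0 → same block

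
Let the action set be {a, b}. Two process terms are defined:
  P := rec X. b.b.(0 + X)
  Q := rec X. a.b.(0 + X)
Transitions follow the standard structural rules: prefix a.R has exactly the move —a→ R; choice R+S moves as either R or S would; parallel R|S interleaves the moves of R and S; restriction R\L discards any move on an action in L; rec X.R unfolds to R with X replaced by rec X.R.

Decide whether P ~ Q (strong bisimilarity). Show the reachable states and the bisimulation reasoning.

not bisimilar

P's transition system — 3 states:
  p0 = rec X. b.b.(0 + X) :: ··b··> p1
  p1 = b.(0 + (rec X. b.b.(0 + X))) :: ··b··> p2
  p2 = 0 + (rec X. b.b.(0 + X)) :: ··b··> p1
Q's transition system — 3 states:
  q0 = rec X. a.b.(0 + X) :: ··a··> q1
  q1 = b.(0 + (rec X. a.b.(0 + X))) :: ··b··> q2
  q2 = 0 + (rec X. a.b.(0 + X)) :: ··a··> q1
Coarsest stable partition (strong bisimilarity classes):
  B0 = {p0, p1, p2}
  B1 = {q0, q2}
  B2 = {q1}
p0 ∈ B0, q0 ∈ B1 → different blocks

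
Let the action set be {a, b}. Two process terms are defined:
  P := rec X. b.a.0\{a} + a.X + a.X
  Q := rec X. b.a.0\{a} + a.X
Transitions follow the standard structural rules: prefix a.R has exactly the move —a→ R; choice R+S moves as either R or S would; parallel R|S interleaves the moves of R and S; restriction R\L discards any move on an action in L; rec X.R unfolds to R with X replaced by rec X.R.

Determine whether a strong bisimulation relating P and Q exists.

P ~ Q

LTS(P): 3 reachable states
  u0 = rec X. b.a.0\{a} + a.X + a.X | --a--▸ u0, --b--▸ u1
  u1 = a.0\{a} | --a--▸ u2
  u2 = 0\{a} | deadlocked
LTS(Q): 3 reachable states
  v0 = rec X. b.a.0\{a} + a.X | --a--▸ v0, --b--▸ v1
  v1 = a.0\{a} | --a--▸ v2
  v2 = 0\{a} | deadlocked
Bisimilarity quotient blocks:
  B0 = {u0, v0}
  B1 = {u1, v1}
  B2 = {u2, v2}
u0 ∈ B0, v0 ∈ B0 → same block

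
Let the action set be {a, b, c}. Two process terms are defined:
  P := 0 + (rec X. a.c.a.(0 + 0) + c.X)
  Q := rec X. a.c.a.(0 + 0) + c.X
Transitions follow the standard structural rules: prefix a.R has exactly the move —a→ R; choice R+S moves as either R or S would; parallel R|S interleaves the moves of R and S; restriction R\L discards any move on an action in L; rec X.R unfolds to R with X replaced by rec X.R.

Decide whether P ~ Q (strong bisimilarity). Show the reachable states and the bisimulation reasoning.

P ~ Q

P's transition system — 5 states:
  p0 = 0 + (rec X. a.c.a.(0 + 0) + c.X) :: ··a··> p1, ··c··> p2
  p1 = c.a.(0 + 0) :: ··c··> p3
  p2 = rec X. a.c.a.(0 + 0) + c.X :: ··a··> p1, ··c··> p2
  p3 = a.(0 + 0) :: ··a··> p4
  p4 = 0 + 0 :: ·
Q's transition system — 4 states:
  q0 = rec X. a.c.a.(0 + 0) + c.X :: ··a··> q1, ··c··> q0
  q1 = c.a.(0 + 0) :: ··c··> q2
  q2 = a.(0 + 0) :: ··a··> q3
  q3 = 0 + 0 :: ·
Partition-refinement fixed point:
  B0 = {p0, p2, q0}
  B1 = {p1, q1}
  B2 = {p3, q2}
  B3 = {p4, q3}
p0 ∈ B0, q0 ∈ B0 → same block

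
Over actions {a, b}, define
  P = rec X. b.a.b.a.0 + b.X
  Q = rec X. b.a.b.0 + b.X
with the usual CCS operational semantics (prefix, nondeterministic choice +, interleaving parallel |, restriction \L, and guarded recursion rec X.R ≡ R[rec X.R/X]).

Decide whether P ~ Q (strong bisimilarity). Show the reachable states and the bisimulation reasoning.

P's transition system — 5 states:
  m0 = rec X. b.a.b.a.0 + b.X has moves --b--▸ m0, --b--▸ m1
  m1 = a.b.a.0 has moves --a--▸ m2
  m2 = b.a.0 has moves --b--▸ m3
  m3 = a.0 has moves --a--▸ m4
  m4 = 0 has moves ·
Q's transition system — 4 states:
  n0 = rec X. b.a.b.0 + b.X has moves --b--▸ n0, --b--▸ n1
  n1 = a.b.0 has moves --a--▸ n2
  n2 = b.0 has moves --b--▸ n3
  n3 = 0 has moves ·
Coarsest stable partition (strong bisimilarity classes):
  B0 = {m0}
  B1 = {m1}
  B2 = {m2}
  B3 = {m3}
  B4 = {m4, n3}
  B5 = {n0}
  B6 = {n1}
  B7 = {n2}
m0 ∈ B0, n0 ∈ B5 → different blocks

P ≁ Q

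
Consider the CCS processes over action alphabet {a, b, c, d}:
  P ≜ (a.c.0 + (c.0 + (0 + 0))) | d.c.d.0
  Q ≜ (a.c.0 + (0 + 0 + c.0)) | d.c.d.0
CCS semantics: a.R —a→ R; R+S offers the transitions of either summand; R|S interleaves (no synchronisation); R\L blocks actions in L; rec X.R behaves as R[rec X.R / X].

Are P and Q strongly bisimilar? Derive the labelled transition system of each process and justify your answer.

P's transition system — 12 states:
  u0 = (a.c.0 + (c.0 + (0 + 0))) | d.c.d.0 → —a→ u1, —c→ u2, —d→ u3
  u1 = c.0 | d.c.d.0 → —c→ u2, —d→ u4
  u2 = 0 | d.c.d.0 → —d→ u5
  u3 = (a.c.0 + (c.0 + (0 + 0))) | c.d.0 → —a→ u4, —c→ u5, —c→ u6
  u4 = c.0 | c.d.0 → —c→ u5, —c→ u7
  u5 = 0 | c.d.0 → —c→ u8
  u6 = (a.c.0 + (c.0 + (0 + 0))) | d.0 → —a→ u7, —c→ u8, —d→ u9
  u7 = c.0 | d.0 → —c→ u8, —d→ u10
  u8 = 0 | d.0 → —d→ u11
  u9 = (a.c.0 + (c.0 + (0 + 0))) | 0 → —a→ u10, —c→ u11
  u10 = c.0 | 0 → —c→ u11
  u11 = 0 | 0 → (no moves)
Q's transition system — 12 states:
  v0 = (a.c.0 + (0 + 0 + c.0)) | d.c.d.0 → —a→ v1, —c→ v2, —d→ v3
  v1 = c.0 | d.c.d.0 → —c→ v2, —d→ v4
  v2 = 0 | d.c.d.0 → —d→ v5
  v3 = (a.c.0 + (0 + 0 + c.0)) | c.d.0 → —a→ v4, —c→ v5, —c→ v6
  v4 = c.0 | c.d.0 → —c→ v5, —c→ v7
  v5 = 0 | c.d.0 → —c→ v8
  v6 = (a.c.0 + (0 + 0 + c.0)) | d.0 → —a→ v7, —c→ v8, —d→ v9
  v7 = c.0 | d.0 → —c→ v8, —d→ v10
  v8 = 0 | d.0 → —d→ v11
  v9 = (a.c.0 + (0 + 0 + c.0)) | 0 → —a→ v10, —c→ v11
  v10 = c.0 | 0 → —c→ v11
  v11 = 0 | 0 → (no moves)
Coarsest stable partition (strong bisimilarity classes):
  B0 = {u0, v0}
  B1 = {u2, v2}
  B2 = {u5, v5}
  B3 = {u8, v8}
  B4 = {u11, v11}
  B5 = {u1, v1}
  B6 = {u4, v4}
  B7 = {u7, v7}
  B8 = {u10, v10}
  B9 = {u3, v3}
  B10 = {u6, v6}
  B11 = {u9, v9}
u0 ∈ B0, v0 ∈ B0 → same block

YES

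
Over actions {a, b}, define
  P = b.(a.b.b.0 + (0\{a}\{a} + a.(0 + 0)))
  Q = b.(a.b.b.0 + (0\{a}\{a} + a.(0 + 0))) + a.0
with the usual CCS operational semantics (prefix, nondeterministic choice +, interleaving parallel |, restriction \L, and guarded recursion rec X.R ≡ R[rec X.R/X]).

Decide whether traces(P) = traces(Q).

trace-distinct — witness ⟨a⟩

LTS(P): 6 reachable states
  p0 = b.(a.b.b.0 + (0\{a}\{a} + a.(0 + 0))) has moves —b→ p1
  p1 = a.b.b.0 + (0\{a}\{a} + a.(0 + 0)) has moves —a→ p2, —a→ p3
  p2 = 0 + 0 has moves (no moves)
  p3 = b.b.0 has moves —b→ p4
  p4 = b.0 has moves —b→ p5
  p5 = 0 has moves (no moves)
LTS(Q): 6 reachable states
  q0 = b.(a.b.b.0 + (0\{a}\{a} + a.(0 + 0))) + a.0 has moves —a→ q1, —b→ q2
  q1 = 0 has moves (no moves)
  q2 = a.b.b.0 + (0\{a}\{a} + a.(0 + 0)) has moves —a→ q3, —a→ q4
  q3 = 0 + 0 has moves (no moves)
  q4 = b.b.0 has moves —b→ q5
  q5 = b.0 has moves —b→ q1
Trace ⟨a⟩ through Q, begin at {q0}:
  [1] a ⇒ {q1}
  — Q admits the full trace.
Trace ⟨a⟩ through P, begin at {p0}:
  [1] a ⇒ ∅ (P stuck)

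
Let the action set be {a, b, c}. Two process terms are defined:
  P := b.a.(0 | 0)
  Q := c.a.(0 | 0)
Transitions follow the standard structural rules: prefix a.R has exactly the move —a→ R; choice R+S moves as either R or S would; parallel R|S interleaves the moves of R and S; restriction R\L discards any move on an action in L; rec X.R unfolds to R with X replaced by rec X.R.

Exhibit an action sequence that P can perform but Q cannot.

b

LTS(P): 3 reachable states
  u0 = b.a.(0 | 0) | --b--▸ u1
  u1 = a.(0 | 0) | --a--▸ u2
  u2 = 0 | 0 | stopped
LTS(Q): 3 reachable states
  v0 = c.a.(0 | 0) | --c--▸ v1
  v1 = a.(0 | 0) | --a--▸ v2
  v2 = 0 | 0 | stopped
Run σ = ⟨b⟩ on P: start {u0}
  [1] b ⇒ {u1}
  ✓ P
Run σ = ⟨b⟩ on Q: start {v0}
  [1] b ⇒ ∅ (Q stuck)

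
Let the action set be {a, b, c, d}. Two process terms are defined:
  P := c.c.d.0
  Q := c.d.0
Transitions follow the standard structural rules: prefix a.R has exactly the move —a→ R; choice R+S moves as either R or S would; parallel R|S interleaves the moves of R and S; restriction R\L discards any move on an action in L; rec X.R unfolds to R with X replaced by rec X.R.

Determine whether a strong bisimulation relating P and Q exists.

not bisimilar

Reachable graph of P (4 states):
  s0 = c.c.d.0 has moves --c--▸ s1
  s1 = c.d.0 has moves --c--▸ s2
  s2 = d.0 has moves --d--▸ s3
  s3 = 0 has moves (no moves)
Reachable graph of Q (3 states):
  t0 = c.d.0 has moves --c--▸ t1
  t1 = d.0 has moves --d--▸ t2
  t2 = 0 has moves (no moves)
Bisimilarity quotient blocks:
  B0 = {s0}
  B1 = {s1, t0}
  B2 = {s2, t1}
  B3 = {s3, t2}
s0 ∈ B0, t0 ∈ B1 → different blocks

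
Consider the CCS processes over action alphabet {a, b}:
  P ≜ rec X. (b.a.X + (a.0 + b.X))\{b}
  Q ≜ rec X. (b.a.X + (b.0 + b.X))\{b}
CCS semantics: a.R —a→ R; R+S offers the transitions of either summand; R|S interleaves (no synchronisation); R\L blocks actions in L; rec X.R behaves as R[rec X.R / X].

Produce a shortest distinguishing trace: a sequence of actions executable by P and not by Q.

a

P's transition system — 2 states:
  u0 = rec X. (b.a.X + (a.0 + b.X))\{b} | --a--▸ u1
  u1 = 0\{b} | ·
Q's transition system — 1 states:
  v0 = rec X. (b.a.X + (b.0 + b.X))\{b} | ·
Trace ⟨a⟩ through P, begin at {u0}:
  after a @ step 1: {u1}
  ✓ P
Trace ⟨a⟩ through Q, begin at {v0}:
  after a @ step 1: ∅  — Q cannot continue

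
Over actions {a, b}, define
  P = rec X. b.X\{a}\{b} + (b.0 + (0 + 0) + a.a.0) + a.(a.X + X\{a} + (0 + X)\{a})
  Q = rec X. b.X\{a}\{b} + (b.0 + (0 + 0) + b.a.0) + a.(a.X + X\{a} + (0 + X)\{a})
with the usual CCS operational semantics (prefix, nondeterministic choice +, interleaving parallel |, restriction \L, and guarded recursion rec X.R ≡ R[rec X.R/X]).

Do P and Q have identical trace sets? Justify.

NO — witness ⟨ba⟩

LTS(P): 7 reachable states
  u0 = rec X. b.X\{a}\{b} + (b.0 + (0 + 0) + a.a.0) + a.(a.X + X\{a} + (0 + X)\{a}) → ··a··> u1, ··a··> u2, ··b··> u3, ··b··> u4
  u1 = a.(rec X. b.X\{a}\{b} + (b.0 + (0 + 0) + a.a.0) + a.(a.X + X\{a} + (0 + X)\{a})) + (rec X. b.X\{a}\{b} + (b.0 + (0 + 0) + a.a.0) + a.(a.X + X\{a} + (0 + X)\{a}))\{a} + (0 + (rec X. b.X\{a}\{b} + (b.0 + (0 + 0) + a.a.0) + a.(a.X + X\{a} + (0 + X)\{a})))\{a} → ··a··> u0, ··b··> u5, ··b··> u6
  u2 = a.0 → ··a··> u4
  u3 = (rec X. b.X\{a}\{b} + (b.0 + (0 + 0) + a.a.0) + a.(a.X + X\{a} + (0 + X)\{a}))\{a}\{b} → (no moves)
  u4 = 0 → (no moves)
  u5 = (rec X. b.X\{a}\{b} + (b.0 + (0 + 0) + a.a.0) + a.(a.X + X\{a} + (0 + X)\{a}))\{a}\{b}\{a} → (no moves)
  u6 = 0\{a} → (no moves)
LTS(Q): 8 reachable states
  v0 = rec X. b.X\{a}\{b} + (b.0 + (0 + 0) + b.a.0) + a.(a.X + X\{a} + (0 + X)\{a}) → ··a··> v1, ··b··> v2, ··b··> v3, ··b··> v4
  v1 = a.(rec X. b.X\{a}\{b} + (b.0 + (0 + 0) + b.a.0) + a.(a.X + X\{a} + (0 + X)\{a})) + (rec X. b.X\{a}\{b} + (b.0 + (0 + 0) + b.a.0) + a.(a.X + X\{a} + (0 + X)\{a}))\{a} + (0 + (rec X. b.X\{a}\{b} + (b.0 + (0 + 0) + b.a.0) + a.(a.X + X\{a} + (0 + X)\{a})))\{a} → ··a··> v0, ··b··> v5, ··b··> v6, ··b··> v7
  v2 = (rec X. b.X\{a}\{b} + (b.0 + (0 + 0) + b.a.0) + a.(a.X + X\{a} + (0 + X)\{a}))\{a}\{b} → (no moves)
  v3 = 0 → (no moves)
  v4 = a.0 → ··a··> v3
  v5 = (a.0)\{a} → (no moves)
  v6 = (rec X. b.X\{a}\{b} + (b.0 + (0 + 0) + b.a.0) + a.(a.X + X\{a} + (0 + X)\{a}))\{a}\{b}\{a} → (no moves)
  v7 = 0\{a} → (no moves)
Run σ = ⟨ba⟩ on Q: start {v0}
  [1] b ⇒ {v2, v3, v4}
  [2] a ⇒ {v3}
  ✓ Q
Run σ = ⟨ba⟩ on P: start {u0}
  [1] b ⇒ {u3, u4}
  [2] a ⇒ no successor for P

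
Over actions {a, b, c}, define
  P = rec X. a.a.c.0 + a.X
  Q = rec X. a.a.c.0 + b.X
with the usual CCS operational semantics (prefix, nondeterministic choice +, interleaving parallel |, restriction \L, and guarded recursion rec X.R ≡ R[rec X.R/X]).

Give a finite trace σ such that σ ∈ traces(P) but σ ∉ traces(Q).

aaa

Reachable graph of P (4 states):
  s0 = rec X. a.a.c.0 + a.X :: -a-> s0, -a-> s1
  s1 = a.c.0 :: -a-> s2
  s2 = c.0 :: -c-> s3
  s3 = 0 :: ∅
Reachable graph of Q (4 states):
  t0 = rec X. a.a.c.0 + b.X :: -a-> t1, -b-> t0
  t1 = a.c.0 :: -a-> t2
  t2 = c.0 :: -c-> t3
  t3 = 0 :: ∅
Trace ⟨aaa⟩ through P, begin at {s0}:
  after a @ step 1: {s0, s1}
  after a @ step 2: {s0, s1, s2}
  after a @ step 3: {s0, s1, s2}
  ✓ P
Trace ⟨aaa⟩ through Q, begin at {t0}:
  after a @ step 1: {t1}
  after a @ step 2: {t2}
  after a @ step 3: ∅  — Q cannot continue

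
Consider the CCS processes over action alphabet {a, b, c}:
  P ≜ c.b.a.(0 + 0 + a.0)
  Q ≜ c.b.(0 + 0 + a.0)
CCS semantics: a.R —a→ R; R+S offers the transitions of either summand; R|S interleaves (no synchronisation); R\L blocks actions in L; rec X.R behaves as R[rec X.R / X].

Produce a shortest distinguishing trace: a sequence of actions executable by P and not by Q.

Reachable graph of P (5 states):
  u0 = c.b.a.(0 + 0 + a.0) → =c=> u1
  u1 = b.a.(0 + 0 + a.0) → =b=> u2
  u2 = a.(0 + 0 + a.0) → =a=> u3
  u3 = 0 + 0 + a.0 → =a=> u4
  u4 = 0 → ·
Reachable graph of Q (4 states):
  v0 = c.b.(0 + 0 + a.0) → =c=> v1
  v1 = b.(0 + 0 + a.0) → =b=> v2
  v2 = 0 + 0 + a.0 → =a=> v3
  v3 = 0 → ·
Executing cbaa from P (initial set {u0}):
  [1] c ⇒ {u1}
  [2] b ⇒ {u2}
  [3] a ⇒ {u3}
  [4] a ⇒ {u4}
  — P admits the full trace.
Executing cbaa from Q (initial set {v0}):
  [1] c ⇒ {v1}
  [2] b ⇒ {v2}
  [3] a ⇒ {v3}
  [4] a ⇒ no successor for Q

cbaa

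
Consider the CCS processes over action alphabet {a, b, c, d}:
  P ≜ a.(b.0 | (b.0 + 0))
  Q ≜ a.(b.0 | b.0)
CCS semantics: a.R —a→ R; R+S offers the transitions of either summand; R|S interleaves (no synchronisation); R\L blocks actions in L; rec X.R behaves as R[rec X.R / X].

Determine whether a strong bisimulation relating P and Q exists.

bisimilar

LTS(P): 5 reachable states
  p0 = a.(b.0 | (b.0 + 0)) ⊢ ··a··> p1
  p1 = b.0 | (b.0 + 0) ⊢ ··b··> p2, ··b··> p3
  p2 = 0 | (b.0 + 0) ⊢ ··b··> p4
  p3 = b.0 | 0 ⊢ ··b··> p4
  p4 = 0 | 0 ⊢ (no moves)
LTS(Q): 5 reachable states
  q0 = a.(b.0 | b.0) ⊢ ··a··> q1
  q1 = b.0 | b.0 ⊢ ··b··> q2, ··b··> q3
  q2 = 0 | b.0 ⊢ ··b··> q4
  q3 = b.0 | 0 ⊢ ··b··> q4
  q4 = 0 | 0 ⊢ (no moves)
Bisimilarity quotient blocks:
  B0 = {p0, q0}
  B1 = {p1, q1}
  B2 = {p2, p3, q2, q3}
  B3 = {p4, q4}
p0 ∈ B0, q0 ∈ B0 → same block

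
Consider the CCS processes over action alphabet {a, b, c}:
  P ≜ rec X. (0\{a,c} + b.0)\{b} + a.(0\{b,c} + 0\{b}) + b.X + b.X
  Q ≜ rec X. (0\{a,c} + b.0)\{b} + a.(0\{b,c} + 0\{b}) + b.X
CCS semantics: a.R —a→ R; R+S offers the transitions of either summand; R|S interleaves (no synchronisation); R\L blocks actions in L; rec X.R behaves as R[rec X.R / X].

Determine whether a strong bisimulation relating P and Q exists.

P's transition system — 2 states:
  u0 = rec X. (0\{a,c} + b.0)\{b} + a.(0\{b,c} + 0\{b}) + b.X + b.X | --a--▸ u1, --b--▸ u0
  u1 = 0\{b,c} + 0\{b} | stopped
Q's transition system — 2 states:
  v0 = rec X. (0\{a,c} + b.0)\{b} + a.(0\{b,c} + 0\{b}) + b.X | --a--▸ v1, --b--▸ v0
  v1 = 0\{b,c} + 0\{b} | stopped
Bisimilarity quotient blocks:
  B0 = {u0, v0}
  B1 = {u1, v1}
u0 ∈ B0, v0 ∈ B0 → same block

bisimilar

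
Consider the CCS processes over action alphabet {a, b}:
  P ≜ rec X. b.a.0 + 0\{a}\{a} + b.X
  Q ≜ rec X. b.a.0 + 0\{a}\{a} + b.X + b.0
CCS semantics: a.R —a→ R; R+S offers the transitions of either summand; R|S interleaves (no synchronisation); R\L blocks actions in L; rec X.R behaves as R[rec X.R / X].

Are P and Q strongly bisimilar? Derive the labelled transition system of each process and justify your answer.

P ≁ Q

LTS(P): 3 reachable states
  p0 = rec X. b.a.0 + 0\{a}\{a} + b.X ⊢ -b-> p0, -b-> p1
  p1 = a.0 ⊢ -a-> p2
  p2 = 0 ⊢ (no moves)
LTS(Q): 3 reachable states
  q0 = rec X. b.a.0 + 0\{a}\{a} + b.X + b.0 ⊢ -b-> q0, -b-> q1, -b-> q2
  q1 = 0 ⊢ (no moves)
  q2 = a.0 ⊢ -a-> q1
Partition-refinement fixed point:
  B0 = {p0}
  B1 = {p1, q2}
  B2 = {p2, q1}
  B3 = {q0}
p0 ∈ B0, q0 ∈ B3 → different blocks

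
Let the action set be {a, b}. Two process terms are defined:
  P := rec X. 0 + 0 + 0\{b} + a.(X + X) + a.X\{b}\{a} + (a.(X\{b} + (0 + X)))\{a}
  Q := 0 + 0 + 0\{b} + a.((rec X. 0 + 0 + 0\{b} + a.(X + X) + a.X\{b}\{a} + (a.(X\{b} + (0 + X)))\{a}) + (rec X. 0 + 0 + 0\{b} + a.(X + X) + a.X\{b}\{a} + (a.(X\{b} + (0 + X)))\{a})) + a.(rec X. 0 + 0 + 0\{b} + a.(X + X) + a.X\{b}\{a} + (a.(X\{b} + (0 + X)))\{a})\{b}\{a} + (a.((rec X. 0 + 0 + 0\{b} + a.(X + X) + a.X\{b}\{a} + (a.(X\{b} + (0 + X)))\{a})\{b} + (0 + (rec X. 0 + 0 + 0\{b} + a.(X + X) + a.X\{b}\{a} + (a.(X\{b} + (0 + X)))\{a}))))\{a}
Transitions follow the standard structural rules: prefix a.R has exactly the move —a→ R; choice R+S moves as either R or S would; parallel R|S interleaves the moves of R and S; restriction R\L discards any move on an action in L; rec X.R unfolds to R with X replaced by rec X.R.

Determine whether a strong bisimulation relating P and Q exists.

P ~ Q

LTS(P): 3 reachable states
  m0 = rec X. 0 + 0 + 0\{b} + a.(X + X) + a.X\{b}\{a} + (a.(X\{b} + (0 + X)))\{a} :: =a=> m1, =a=> m2
  m1 = (rec X. 0 + 0 + 0\{b} + a.(X + X) + a.X\{b}\{a} + (a.(X\{b} + (0 + X)))\{a}) + (rec X. 0 + 0 + 0\{b} + a.(X + X) + a.X\{b}\{a} + (a.(X\{b} + (0 + X)))\{a}) :: =a=> m1, =a=> m2
  m2 = (rec X. 0 + 0 + 0\{b} + a.(X + X) + a.X\{b}\{a} + (a.(X\{b} + (0 + X)))\{a})\{b}\{a} :: ∅
LTS(Q): 3 reachable states
  n0 = 0 + 0 + 0\{b} + a.((rec X. 0 + 0 + 0\{b} + a.(X + X) + a.X\{b}\{a} + (a.(X\{b} + (0 + X)))\{a}) + (rec X. 0 + 0 + 0\{b} + a.(X + X) + a.X\{b}\{a} + (a.(X\{b} + (0 + X)))\{a})) + a.(rec X. 0 + 0 + 0\{b} + a.(X + X) + a.X\{b}\{a} + (a.(X\{b} + (0 + X)))\{a})\{b}\{a} + (a.((rec X. 0 + 0 + 0\{b} + a.(X + X) + a.X\{b}\{a} + (a.(X\{b} + (0 + X)))\{a})\{b} + (0 + (rec X. 0 + 0 + 0\{b} + a.(X + X) + a.X\{b}\{a} + (a.(X\{b} + (0 + X)))\{a}))))\{a} :: =a=> n1, =a=> n2
  n1 = (rec X. 0 + 0 + 0\{b} + a.(X + X) + a.X\{b}\{a} + (a.(X\{b} + (0 + X)))\{a}) + (rec X. 0 + 0 + 0\{b} + a.(X + X) + a.X\{b}\{a} + (a.(X\{b} + (0 + X)))\{a}) :: =a=> n1, =a=> n2
  n2 = (rec X. 0 + 0 + 0\{b} + a.(X + X) + a.X\{b}\{a} + (a.(X\{b} + (0 + X)))\{a})\{b}\{a} :: ∅
Partition-refinement fixed point:
  B0 = {m0, m1, n0, n1}
  B1 = {m2, n2}
m0 ∈ B0, n0 ∈ B0 → same block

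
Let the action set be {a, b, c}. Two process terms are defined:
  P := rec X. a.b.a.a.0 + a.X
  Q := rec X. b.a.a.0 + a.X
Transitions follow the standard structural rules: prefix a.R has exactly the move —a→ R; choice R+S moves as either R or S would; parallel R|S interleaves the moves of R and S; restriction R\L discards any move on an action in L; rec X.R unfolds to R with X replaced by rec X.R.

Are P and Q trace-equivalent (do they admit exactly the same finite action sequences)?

traces(P) ≠ traces(Q) — witness ⟨b⟩

P's transition system — 5 states:
  m0 = rec X. a.b.a.a.0 + a.X ⊢ --a--▸ m0, --a--▸ m1
  m1 = b.a.a.0 ⊢ --b--▸ m2
  m2 = a.a.0 ⊢ --a--▸ m3
  m3 = a.0 ⊢ --a--▸ m4
  m4 = 0 ⊢ ·
Q's transition system — 4 states:
  n0 = rec X. b.a.a.0 + a.X ⊢ --a--▸ n0, --b--▸ n1
  n1 = a.a.0 ⊢ --a--▸ n2
  n2 = a.0 ⊢ --a--▸ n3
  n3 = 0 ⊢ ·
Executing b from Q (initial set {n0}):
  after b @ step 1: {n1}
  — Q admits the full trace.
Executing b from P (initial set {m0}):
  after b @ step 1: no successor for P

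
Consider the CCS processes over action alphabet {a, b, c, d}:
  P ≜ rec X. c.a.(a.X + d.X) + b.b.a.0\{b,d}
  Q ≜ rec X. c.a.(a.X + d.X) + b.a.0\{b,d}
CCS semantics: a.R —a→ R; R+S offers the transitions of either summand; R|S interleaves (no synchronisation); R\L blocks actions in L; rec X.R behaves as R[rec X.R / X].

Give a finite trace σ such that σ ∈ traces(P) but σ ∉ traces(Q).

Reachable graph of P (6 states):
  m0 = rec X. c.a.(a.X + d.X) + b.b.a.0\{b,d} has moves -b-> m1, -c-> m2
  m1 = b.a.0\{b,d} has moves -b-> m3
  m2 = a.(a.(rec X. c.a.(a.X + d.X) + b.b.a.0\{b,d}) + d.(rec X. c.a.(a.X + d.X) + b.b.a.0\{b,d})) has moves -a-> m4
  m3 = a.0\{b,d} has moves -a-> m5
  m4 = a.(rec X. c.a.(a.X + d.X) + b.b.a.0\{b,d}) + d.(rec X. c.a.(a.X + d.X) + b.b.a.0\{b,d}) has moves -a-> m0, -d-> m0
  m5 = 0\{b,d} has moves (no moves)
Reachable graph of Q (5 states):
  n0 = rec X. c.a.(a.X + d.X) + b.a.0\{b,d} has moves -b-> n1, -c-> n2
  n1 = a.0\{b,d} has moves -a-> n3
  n2 = a.(a.(rec X. c.a.(a.X + d.X) + b.a.0\{b,d}) + d.(rec X. c.a.(a.X + d.X) + b.a.0\{b,d})) has moves -a-> n4
  n3 = 0\{b,d} has moves (no moves)
  n4 = a.(rec X. c.a.(a.X + d.X) + b.a.0\{b,d}) + d.(rec X. c.a.(a.X + d.X) + b.a.0\{b,d}) has moves -a-> n0, -d-> n0
Executing bb from P (initial set {m0}):
  [1] b ⇒ {m1}
  [2] b ⇒ {m3}
  — P admits the full trace.
Executing bb from Q (initial set {n0}):
  [1] b ⇒ {n1}
  [2] b ⇒ ∅ (Q stuck)

bb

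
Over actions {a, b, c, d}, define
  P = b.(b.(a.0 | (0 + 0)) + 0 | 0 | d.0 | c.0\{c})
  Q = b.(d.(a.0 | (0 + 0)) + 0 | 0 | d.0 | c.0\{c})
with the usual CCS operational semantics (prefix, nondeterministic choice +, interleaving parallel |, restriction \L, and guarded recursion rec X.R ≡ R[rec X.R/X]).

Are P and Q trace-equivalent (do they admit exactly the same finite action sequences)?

NO — witness ⟨bb⟩

Reachable graph of P (7 states):
  m0 = b.(b.(a.0 | (0 + 0)) + 0 | 0 | d.0 | c.0\{c}) ⊢ ··b··> m1
  m1 = b.(a.0 | (0 + 0)) + 0 | 0 | d.0 | c.0\{c} ⊢ ··b··> m2, ··c··> m3, ··d··> m4
  m2 = a.0 | (0 + 0) ⊢ ··a··> m5
  m3 = 0 | 0 | d.0 | 0\{c} ⊢ ··d··> m6
  m4 = 0 | 0 | 0 | c.0\{c} ⊢ ··c··> m6
  m5 = 0 | (0 + 0) ⊢ ·
  m6 = 0 | 0 | 0 | 0\{c} ⊢ ·
Reachable graph of Q (7 states):
  n0 = b.(d.(a.0 | (0 + 0)) + 0 | 0 | d.0 | c.0\{c}) ⊢ ··b··> n1
  n1 = d.(a.0 | (0 + 0)) + 0 | 0 | d.0 | c.0\{c} ⊢ ··c··> n2, ··d··> n3, ··d··> n4
  n2 = 0 | 0 | d.0 | 0\{c} ⊢ ··d··> n5
  n3 = 0 | 0 | 0 | c.0\{c} ⊢ ··c··> n5
  n4 = a.0 | (0 + 0) ⊢ ··a··> n6
  n5 = 0 | 0 | 0 | 0\{c} ⊢ ·
  n6 = 0 | (0 + 0) ⊢ ·
Executing bb from P (initial set {m0}):
  after b @ step 1: {m1}
  after b @ step 2: {m2}
  — P admits the full trace.
Executing bb from Q (initial set {n0}):
  after b @ step 1: {n1}
  after b @ step 2: no successor for Q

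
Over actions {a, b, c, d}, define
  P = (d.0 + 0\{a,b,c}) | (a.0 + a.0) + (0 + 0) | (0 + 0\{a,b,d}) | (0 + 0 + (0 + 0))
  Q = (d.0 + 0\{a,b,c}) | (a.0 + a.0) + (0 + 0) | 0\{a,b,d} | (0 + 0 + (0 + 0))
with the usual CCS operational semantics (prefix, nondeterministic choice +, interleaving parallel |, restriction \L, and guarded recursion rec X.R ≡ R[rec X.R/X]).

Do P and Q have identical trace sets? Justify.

trace-equivalent

P's transition system — 4 states:
  m0 = (d.0 + 0\{a,b,c}) | (a.0 + a.0) + (0 + 0) | (0 + 0\{a,b,d}) | (0 + 0 + (0 + 0)) has moves —a→ m1, —d→ m2
  m1 = (d.0 + 0\{a,b,c}) | 0 has moves —d→ m3
  m2 = 0 | (a.0 + a.0) has moves —a→ m3
  m3 = 0 | 0 has moves (no moves)
Q's transition system — 4 states:
  n0 = (d.0 + 0\{a,b,c}) | (a.0 + a.0) + (0 + 0) | 0\{a,b,d} | (0 + 0 + (0 + 0)) has moves —a→ n1, —d→ n2
  n1 = (d.0 + 0\{a,b,c}) | 0 has moves —d→ n3
  n2 = 0 | (a.0 + a.0) has moves —a→ n3
  n3 = 0 | 0 has moves (no moves)
Partition-refinement fixed point:
  B0 = {m0, n0}
  B1 = {m1, n1}
  B2 = {m3, n3}
  B3 = {m2, n2}
m0 ∈ B0, n0 ∈ B0 → same block
Bisimilar ⇒ trace-equivalent.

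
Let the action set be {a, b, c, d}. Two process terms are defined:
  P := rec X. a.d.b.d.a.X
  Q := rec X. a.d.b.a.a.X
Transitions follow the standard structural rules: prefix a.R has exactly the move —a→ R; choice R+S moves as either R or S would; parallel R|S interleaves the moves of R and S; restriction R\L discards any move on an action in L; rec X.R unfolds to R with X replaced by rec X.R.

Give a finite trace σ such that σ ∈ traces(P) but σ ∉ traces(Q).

Reachable graph of P (5 states):
  s0 = rec X. a.d.b.d.a.X | -a-> s1
  s1 = d.b.d.a.(rec X. a.d.b.d.a.X) | -d-> s2
  s2 = b.d.a.(rec X. a.d.b.d.a.X) | -b-> s3
  s3 = d.a.(rec X. a.d.b.d.a.X) | -d-> s4
  s4 = a.(rec X. a.d.b.d.a.X) | -a-> s0
Reachable graph of Q (5 states):
  t0 = rec X. a.d.b.a.a.X | -a-> t1
  t1 = d.b.a.a.(rec X. a.d.b.a.a.X) | -d-> t2
  t2 = b.a.a.(rec X. a.d.b.a.a.X) | -b-> t3
  t3 = a.a.(rec X. a.d.b.a.a.X) | -a-> t4
  t4 = a.(rec X. a.d.b.a.a.X) | -a-> t0
Trace ⟨adbd⟩ through P, begin at {s0}:
  after a @ step 1: {s1}
  after d @ step 2: {s2}
  after b @ step 3: {s3}
  after d @ step 4: {s4}
  ✓ P
Trace ⟨adbd⟩ through Q, begin at {t0}:
  after a @ step 1: {t1}
  after d @ step 2: {t2}
  after b @ step 3: {t3}
  after d @ step 4: ∅ (Q stuck)

adbd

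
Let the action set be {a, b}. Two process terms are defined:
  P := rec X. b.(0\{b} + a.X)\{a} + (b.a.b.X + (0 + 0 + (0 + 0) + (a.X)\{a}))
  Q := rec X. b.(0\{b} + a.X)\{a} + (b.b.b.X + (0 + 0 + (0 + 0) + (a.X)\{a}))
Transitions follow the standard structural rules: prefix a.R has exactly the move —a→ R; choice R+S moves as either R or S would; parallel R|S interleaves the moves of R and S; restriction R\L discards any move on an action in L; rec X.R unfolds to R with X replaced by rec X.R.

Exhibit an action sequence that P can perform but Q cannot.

ba

LTS(P): 4 reachable states
  m0 = rec X. b.(0\{b} + a.X)\{a} + (b.a.b.X + (0 + 0 + (0 + 0) + (a.X)\{a})) | -b-> m1, -b-> m2
  m1 = (0\{b} + a.(rec X. b.(0\{b} + a.X)\{a} + (b.a.b.X + (0 + 0 + (0 + 0) + (a.X)\{a}))))\{a} | stopped
  m2 = a.b.(rec X. b.(0\{b} + a.X)\{a} + (b.a.b.X + (0 + 0 + (0 + 0) + (a.X)\{a}))) | -a-> m3
  m3 = b.(rec X. b.(0\{b} + a.X)\{a} + (b.a.b.X + (0 + 0 + (0 + 0) + (a.X)\{a}))) | -b-> m0
LTS(Q): 4 reachable states
  n0 = rec X. b.(0\{b} + a.X)\{a} + (b.b.b.X + (0 + 0 + (0 + 0) + (a.X)\{a})) | -b-> n1, -b-> n2
  n1 = (0\{b} + a.(rec X. b.(0\{b} + a.X)\{a} + (b.b.b.X + (0 + 0 + (0 + 0) + (a.X)\{a}))))\{a} | stopped
  n2 = b.b.(rec X. b.(0\{b} + a.X)\{a} + (b.b.b.X + (0 + 0 + (0 + 0) + (a.X)\{a}))) | -b-> n3
  n3 = b.(rec X. b.(0\{b} + a.X)\{a} + (b.b.b.X + (0 + 0 + (0 + 0) + (a.X)\{a}))) | -b-> n0
Executing ba from P (initial set {m0}):
  step 1 (b): {m1, m2}
  step 2 (a): {m3}
  P completes σ.
Executing ba from Q (initial set {n0}):
  step 1 (b): {n1, n2}
  step 2 (a): ∅ (Q stuck)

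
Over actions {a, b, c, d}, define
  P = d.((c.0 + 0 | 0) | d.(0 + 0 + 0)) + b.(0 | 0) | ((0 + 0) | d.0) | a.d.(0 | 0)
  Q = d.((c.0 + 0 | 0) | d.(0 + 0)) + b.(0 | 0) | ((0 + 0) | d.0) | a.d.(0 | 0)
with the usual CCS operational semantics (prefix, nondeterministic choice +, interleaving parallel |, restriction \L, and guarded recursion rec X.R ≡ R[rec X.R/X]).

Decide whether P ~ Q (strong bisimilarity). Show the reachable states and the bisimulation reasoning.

LTS(P): 16 reachable states
  p0 = d.((c.0 + 0 | 0) | d.(0 + 0 + 0)) + b.(0 | 0) | ((0 + 0) | d.0) | a.d.(0 | 0) ⊢ -a-> p1, -b-> p2, -d-> p3, -d-> p4
  p1 = b.(0 | 0) | ((0 + 0) | d.0) | d.(0 | 0) ⊢ -b-> p5, -d-> p6, -d-> p7
  p2 = 0 | 0 | ((0 + 0) | d.0) | a.d.(0 | 0) ⊢ -a-> p5, -d-> p8
  p3 = (c.0 + 0 | 0) | d.(0 + 0 + 0) ⊢ -c-> p9, -d-> p10
  p4 = b.(0 | 0) | ((0 + 0) | 0) | a.d.(0 | 0) ⊢ -a-> p6, -b-> p8
  p5 = 0 | 0 | ((0 + 0) | d.0) | d.(0 | 0) ⊢ -d-> p11, -d-> p12
  p6 = b.(0 | 0) | ((0 + 0) | 0) | d.(0 | 0) ⊢ -b-> p11, -d-> p13
  p7 = b.(0 | 0) | ((0 + 0) | d.0) | (0 | 0) ⊢ -b-> p12, -d-> p13
  p8 = 0 | 0 | ((0 + 0) | 0) | a.d.(0 | 0) ⊢ -a-> p11
  p9 = 0 | d.(0 + 0 + 0) ⊢ -d-> p14
  p10 = (c.0 + 0 | 0) | (0 + 0 + 0) ⊢ -c-> p14
  p11 = 0 | 0 | ((0 + 0) | 0) | d.(0 | 0) ⊢ -d-> p15
  p12 = 0 | 0 | ((0 + 0) | d.0) | (0 | 0) ⊢ -d-> p15
  p13 = b.(0 | 0) | ((0 + 0) | 0) | (0 | 0) ⊢ -b-> p15
  p14 = 0 | (0 + 0 + 0) ⊢ ·
  p15 = 0 | 0 | ((0 + 0) | 0) | (0 | 0) ⊢ ·
LTS(Q): 16 reachable states
  q0 = d.((c.0 + 0 | 0) | d.(0 + 0)) + b.(0 | 0) | ((0 + 0) | d.0) | a.d.(0 | 0) ⊢ -a-> q1, -b-> q2, -d-> q3, -d-> q4
  q1 = b.(0 | 0) | ((0 + 0) | d.0) | d.(0 | 0) ⊢ -b-> q5, -d-> q6, -d-> q7
  q2 = 0 | 0 | ((0 + 0) | d.0) | a.d.(0 | 0) ⊢ -a-> q5, -d-> q8
  q3 = (c.0 + 0 | 0) | d.(0 + 0) ⊢ -c-> q9, -d-> q10
  q4 = b.(0 | 0) | ((0 + 0) | 0) | a.d.(0 | 0) ⊢ -a-> q6, -b-> q8
  q5 = 0 | 0 | ((0 + 0) | d.0) | d.(0 | 0) ⊢ -d-> q11, -d-> q12
  q6 = b.(0 | 0) | ((0 + 0) | 0) | d.(0 | 0) ⊢ -b-> q11, -d-> q13
  q7 = b.(0 | 0) | ((0 + 0) | d.0) | (0 | 0) ⊢ -b-> q12, -d-> q13
  q8 = 0 | 0 | ((0 + 0) | 0) | a.d.(0 | 0) ⊢ -a-> q11
  q9 = 0 | d.(0 + 0) ⊢ -d-> q14
  q10 = (c.0 + 0 | 0) | (0 + 0) ⊢ -c-> q14
  q11 = 0 | 0 | ((0 + 0) | 0) | d.(0 | 0) ⊢ -d-> q15
  q12 = 0 | 0 | ((0 + 0) | d.0) | (0 | 0) ⊢ -d-> q15
  q13 = b.(0 | 0) | ((0 + 0) | 0) | (0 | 0) ⊢ -b-> q15
  q14 = 0 | (0 + 0) ⊢ ·
  q15 = 0 | 0 | ((0 + 0) | 0) | (0 | 0) ⊢ ·
Coarsest stable partition (strong bisimilarity classes):
  B0 = {p0, q0}
  B1 = {p2, q2}
  B2 = {p8, q8}
  B3 = {p11, p12, p9, q11, q12, q9}
  B4 = {p14, p15, q14, q15}
  B5 = {p5, q5}
  B6 = {p4, q4}
  B7 = {p6, p7, q6, q7}
  B8 = {p13, q13}
  B9 = {p3, q3}
  B10 = {p10, q10}
  B11 = {p1, q1}
p0 ∈ B0, q0 ∈ B0 → same block

bisimilar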